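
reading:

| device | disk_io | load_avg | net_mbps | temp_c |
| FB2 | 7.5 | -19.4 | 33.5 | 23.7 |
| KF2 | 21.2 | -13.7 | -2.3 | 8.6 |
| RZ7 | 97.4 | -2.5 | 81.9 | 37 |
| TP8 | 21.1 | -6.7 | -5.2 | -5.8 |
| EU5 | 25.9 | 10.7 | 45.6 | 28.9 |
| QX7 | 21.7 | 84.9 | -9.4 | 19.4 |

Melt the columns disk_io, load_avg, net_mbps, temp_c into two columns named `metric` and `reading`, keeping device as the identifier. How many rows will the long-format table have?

24

6 device values × 4 melted columns = 24 rows.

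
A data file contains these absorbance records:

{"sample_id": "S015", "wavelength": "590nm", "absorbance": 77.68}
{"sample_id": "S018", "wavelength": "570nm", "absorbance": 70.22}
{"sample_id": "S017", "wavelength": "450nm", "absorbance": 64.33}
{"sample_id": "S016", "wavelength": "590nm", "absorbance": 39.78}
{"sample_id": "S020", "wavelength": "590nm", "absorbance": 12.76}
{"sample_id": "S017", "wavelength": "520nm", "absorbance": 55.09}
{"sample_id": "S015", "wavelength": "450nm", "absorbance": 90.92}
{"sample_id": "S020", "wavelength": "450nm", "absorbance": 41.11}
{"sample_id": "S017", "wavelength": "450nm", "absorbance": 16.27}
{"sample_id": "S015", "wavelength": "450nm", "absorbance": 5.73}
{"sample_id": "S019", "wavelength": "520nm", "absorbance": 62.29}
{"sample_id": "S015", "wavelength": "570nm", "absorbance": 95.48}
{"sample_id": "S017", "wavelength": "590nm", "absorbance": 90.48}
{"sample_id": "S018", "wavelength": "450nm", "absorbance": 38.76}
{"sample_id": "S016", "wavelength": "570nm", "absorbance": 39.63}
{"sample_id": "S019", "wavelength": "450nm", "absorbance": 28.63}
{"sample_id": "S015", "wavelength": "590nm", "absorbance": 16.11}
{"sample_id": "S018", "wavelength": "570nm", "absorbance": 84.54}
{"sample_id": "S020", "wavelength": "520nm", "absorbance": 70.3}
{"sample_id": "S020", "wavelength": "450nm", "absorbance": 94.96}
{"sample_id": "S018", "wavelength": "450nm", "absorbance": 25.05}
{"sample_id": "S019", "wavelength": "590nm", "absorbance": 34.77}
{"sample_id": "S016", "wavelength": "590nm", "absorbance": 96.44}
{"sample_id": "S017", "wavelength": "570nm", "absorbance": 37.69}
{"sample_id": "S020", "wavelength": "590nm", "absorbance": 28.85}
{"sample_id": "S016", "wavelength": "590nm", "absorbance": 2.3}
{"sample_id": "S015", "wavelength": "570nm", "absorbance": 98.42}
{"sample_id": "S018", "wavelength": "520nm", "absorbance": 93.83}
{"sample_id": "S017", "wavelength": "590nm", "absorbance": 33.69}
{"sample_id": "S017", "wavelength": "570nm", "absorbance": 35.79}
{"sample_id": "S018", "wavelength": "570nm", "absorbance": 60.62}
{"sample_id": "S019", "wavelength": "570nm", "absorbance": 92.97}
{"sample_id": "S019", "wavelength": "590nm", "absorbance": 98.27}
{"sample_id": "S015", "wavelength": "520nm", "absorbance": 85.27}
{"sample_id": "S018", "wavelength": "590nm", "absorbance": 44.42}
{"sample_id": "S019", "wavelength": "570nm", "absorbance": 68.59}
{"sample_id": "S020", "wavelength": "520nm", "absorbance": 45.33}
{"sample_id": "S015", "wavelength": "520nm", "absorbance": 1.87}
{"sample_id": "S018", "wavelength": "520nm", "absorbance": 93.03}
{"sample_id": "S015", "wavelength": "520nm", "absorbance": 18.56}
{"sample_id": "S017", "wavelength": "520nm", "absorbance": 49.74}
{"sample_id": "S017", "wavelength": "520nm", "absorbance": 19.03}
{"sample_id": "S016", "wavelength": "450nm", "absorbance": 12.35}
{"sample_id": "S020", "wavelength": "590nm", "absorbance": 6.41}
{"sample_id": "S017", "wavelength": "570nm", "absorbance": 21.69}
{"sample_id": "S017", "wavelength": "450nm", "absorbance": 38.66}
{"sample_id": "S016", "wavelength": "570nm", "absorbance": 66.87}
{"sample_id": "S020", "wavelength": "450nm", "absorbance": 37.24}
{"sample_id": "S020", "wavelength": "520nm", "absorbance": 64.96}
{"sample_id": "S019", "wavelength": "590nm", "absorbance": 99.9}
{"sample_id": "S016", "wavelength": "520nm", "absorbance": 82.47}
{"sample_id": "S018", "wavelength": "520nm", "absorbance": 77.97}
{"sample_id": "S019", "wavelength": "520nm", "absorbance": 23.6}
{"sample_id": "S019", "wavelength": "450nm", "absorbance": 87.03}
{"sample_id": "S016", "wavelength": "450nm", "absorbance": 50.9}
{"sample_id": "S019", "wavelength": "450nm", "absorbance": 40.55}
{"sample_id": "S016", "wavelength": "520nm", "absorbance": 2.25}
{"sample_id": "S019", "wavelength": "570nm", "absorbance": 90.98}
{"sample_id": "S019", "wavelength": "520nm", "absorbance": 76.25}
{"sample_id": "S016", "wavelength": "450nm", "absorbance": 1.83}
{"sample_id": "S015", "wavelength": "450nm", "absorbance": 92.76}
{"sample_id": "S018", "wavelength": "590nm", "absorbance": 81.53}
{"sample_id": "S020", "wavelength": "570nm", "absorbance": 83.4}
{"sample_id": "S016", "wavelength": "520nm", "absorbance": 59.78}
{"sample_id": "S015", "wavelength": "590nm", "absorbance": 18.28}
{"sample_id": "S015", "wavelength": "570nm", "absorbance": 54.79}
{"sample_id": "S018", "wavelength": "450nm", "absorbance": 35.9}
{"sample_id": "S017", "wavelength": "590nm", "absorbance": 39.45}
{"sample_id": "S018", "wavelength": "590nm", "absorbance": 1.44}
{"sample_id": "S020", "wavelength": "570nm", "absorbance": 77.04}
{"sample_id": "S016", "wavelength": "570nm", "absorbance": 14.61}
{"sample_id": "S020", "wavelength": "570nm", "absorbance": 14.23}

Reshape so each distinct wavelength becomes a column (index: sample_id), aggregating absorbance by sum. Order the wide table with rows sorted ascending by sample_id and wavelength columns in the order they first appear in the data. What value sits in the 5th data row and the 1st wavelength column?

232.94

With rows sorted ascending by sample_id, row 5 is sample_id=S019. wavelength columns in first-appearance order: 590nm, 570nm, 450nm, 520nm; column 1 is 590nm.
Long rows with sample_id=S019, wavelength=590nm: 34.77 + 98.27 + 99.9 = 232.94.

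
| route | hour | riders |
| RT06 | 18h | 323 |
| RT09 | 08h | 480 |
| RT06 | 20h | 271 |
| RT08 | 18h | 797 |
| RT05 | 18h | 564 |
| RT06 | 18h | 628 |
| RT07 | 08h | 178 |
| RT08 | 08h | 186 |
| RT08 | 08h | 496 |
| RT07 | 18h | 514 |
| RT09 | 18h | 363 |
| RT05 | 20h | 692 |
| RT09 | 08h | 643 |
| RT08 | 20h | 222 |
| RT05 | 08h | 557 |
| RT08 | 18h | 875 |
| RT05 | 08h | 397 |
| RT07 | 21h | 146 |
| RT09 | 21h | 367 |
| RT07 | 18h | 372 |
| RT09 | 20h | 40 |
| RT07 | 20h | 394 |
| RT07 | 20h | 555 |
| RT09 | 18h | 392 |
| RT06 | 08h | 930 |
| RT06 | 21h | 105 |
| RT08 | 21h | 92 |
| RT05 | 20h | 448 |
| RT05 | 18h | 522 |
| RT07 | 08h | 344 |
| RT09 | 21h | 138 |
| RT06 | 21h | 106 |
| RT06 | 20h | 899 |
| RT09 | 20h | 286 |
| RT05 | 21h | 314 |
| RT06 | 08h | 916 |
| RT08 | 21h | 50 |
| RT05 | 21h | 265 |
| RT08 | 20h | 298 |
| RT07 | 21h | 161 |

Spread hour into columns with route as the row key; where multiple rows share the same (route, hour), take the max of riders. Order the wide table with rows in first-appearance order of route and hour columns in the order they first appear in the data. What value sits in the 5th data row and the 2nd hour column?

With rows in first-appearance order of route, row 5 is route=RT07. hour columns in first-appearance order: 18h, 08h, 20h, 21h; column 2 is 08h.
Long rows with route=RT07, hour=08h: max(178, 344) = 344.

344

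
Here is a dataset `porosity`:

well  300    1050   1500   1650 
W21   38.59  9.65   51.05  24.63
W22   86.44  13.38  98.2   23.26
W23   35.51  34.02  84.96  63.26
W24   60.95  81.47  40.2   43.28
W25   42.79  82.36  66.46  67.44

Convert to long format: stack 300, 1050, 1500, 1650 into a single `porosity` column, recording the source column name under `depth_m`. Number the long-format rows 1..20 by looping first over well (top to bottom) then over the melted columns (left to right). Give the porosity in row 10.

34.02

20 rows total (5 × 4). Row 10: index ⌊(10-1)/4⌋ = 2 into well → W23; (10-1) mod 4 = 1 into the melted columns → 1050.
So row 10 is (W23, 1050, 34.02); porosity = 34.02.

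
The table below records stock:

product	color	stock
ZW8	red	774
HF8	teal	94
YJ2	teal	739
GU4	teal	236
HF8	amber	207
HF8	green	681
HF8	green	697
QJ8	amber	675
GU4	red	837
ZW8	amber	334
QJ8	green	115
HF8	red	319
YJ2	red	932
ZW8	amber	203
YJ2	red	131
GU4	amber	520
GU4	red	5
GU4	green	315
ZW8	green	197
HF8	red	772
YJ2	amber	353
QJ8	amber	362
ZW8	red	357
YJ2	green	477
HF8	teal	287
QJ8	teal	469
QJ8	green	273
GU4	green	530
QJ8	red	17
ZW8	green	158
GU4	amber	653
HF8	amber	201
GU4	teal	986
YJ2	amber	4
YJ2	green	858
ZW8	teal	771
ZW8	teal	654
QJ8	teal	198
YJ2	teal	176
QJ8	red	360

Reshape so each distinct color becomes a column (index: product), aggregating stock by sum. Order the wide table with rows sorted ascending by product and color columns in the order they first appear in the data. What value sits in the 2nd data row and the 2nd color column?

381

With rows sorted ascending by product, row 2 is product=HF8. color columns in first-appearance order: red, teal, amber, green; column 2 is teal.
Long rows with product=HF8, color=teal: 94 + 287 = 381.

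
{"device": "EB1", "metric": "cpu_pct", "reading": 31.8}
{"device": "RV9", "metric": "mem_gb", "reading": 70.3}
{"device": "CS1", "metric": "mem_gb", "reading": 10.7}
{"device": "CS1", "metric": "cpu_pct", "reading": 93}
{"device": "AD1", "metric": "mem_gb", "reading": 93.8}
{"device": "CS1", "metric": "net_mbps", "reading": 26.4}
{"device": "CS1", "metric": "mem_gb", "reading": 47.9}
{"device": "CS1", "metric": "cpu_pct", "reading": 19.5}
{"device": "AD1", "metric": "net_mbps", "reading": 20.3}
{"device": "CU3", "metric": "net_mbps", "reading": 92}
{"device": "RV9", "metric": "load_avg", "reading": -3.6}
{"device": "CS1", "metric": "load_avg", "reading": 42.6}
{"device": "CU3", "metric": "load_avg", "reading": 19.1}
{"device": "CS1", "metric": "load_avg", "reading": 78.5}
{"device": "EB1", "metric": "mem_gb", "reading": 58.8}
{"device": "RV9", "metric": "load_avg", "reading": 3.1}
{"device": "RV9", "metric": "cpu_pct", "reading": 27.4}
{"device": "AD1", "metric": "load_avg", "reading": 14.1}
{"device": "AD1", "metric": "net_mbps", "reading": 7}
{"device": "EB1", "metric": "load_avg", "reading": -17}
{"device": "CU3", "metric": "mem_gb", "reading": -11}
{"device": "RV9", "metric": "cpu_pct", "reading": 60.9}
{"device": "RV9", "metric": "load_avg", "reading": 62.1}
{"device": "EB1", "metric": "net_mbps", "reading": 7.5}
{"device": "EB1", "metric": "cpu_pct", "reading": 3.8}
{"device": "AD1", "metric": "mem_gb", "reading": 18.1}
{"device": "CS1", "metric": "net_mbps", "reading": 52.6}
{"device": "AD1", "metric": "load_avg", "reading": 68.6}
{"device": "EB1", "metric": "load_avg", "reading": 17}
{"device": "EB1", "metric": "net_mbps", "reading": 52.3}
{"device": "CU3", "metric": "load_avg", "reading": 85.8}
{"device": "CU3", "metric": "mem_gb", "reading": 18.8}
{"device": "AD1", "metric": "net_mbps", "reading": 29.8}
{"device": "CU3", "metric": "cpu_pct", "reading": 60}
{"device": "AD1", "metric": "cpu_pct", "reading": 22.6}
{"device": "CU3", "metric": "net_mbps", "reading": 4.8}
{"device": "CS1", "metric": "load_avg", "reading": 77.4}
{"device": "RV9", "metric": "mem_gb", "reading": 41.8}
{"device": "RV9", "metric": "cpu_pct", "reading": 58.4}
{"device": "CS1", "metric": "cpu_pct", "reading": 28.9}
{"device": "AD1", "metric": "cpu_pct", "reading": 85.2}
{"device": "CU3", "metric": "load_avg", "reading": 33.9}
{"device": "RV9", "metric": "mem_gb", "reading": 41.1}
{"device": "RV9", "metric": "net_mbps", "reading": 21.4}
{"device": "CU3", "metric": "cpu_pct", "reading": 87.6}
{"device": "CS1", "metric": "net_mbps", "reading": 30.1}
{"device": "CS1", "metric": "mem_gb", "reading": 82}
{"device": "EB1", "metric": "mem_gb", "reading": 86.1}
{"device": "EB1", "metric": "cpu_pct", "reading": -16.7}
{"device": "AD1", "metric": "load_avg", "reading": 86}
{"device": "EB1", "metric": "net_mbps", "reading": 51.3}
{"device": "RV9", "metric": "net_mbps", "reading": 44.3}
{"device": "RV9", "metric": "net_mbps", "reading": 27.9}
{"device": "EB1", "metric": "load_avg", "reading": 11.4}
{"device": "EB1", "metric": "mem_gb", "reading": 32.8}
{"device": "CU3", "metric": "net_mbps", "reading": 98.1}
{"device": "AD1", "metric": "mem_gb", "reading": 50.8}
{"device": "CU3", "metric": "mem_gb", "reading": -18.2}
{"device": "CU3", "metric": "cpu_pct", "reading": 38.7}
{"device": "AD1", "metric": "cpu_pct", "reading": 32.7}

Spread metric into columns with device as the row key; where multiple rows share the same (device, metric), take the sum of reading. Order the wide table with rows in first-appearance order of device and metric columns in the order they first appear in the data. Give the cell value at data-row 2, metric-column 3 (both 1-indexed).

93.6

With rows in first-appearance order of device, row 2 is device=RV9. metric columns in first-appearance order: cpu_pct, mem_gb, net_mbps, load_avg; column 3 is net_mbps.
Long rows with device=RV9, metric=net_mbps: 21.4 + 44.3 + 27.9 = 93.6.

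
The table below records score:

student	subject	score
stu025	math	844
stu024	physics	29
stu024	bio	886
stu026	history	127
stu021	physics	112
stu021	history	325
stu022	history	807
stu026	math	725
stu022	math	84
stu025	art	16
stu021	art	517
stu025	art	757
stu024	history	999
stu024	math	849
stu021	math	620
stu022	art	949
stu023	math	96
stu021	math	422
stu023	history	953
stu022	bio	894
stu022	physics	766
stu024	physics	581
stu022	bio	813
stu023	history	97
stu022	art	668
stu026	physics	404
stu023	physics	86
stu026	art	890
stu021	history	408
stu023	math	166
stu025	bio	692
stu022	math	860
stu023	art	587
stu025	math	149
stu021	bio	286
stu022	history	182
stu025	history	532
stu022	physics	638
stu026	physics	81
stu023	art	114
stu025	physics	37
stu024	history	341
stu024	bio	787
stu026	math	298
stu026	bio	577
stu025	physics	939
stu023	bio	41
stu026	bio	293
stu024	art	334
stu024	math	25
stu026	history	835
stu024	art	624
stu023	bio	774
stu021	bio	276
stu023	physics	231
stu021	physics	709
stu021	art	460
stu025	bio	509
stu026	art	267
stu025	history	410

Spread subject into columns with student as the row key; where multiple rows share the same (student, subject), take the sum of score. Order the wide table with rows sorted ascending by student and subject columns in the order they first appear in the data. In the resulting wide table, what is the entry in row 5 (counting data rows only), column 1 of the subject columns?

993

With rows sorted ascending by student, row 5 is student=stu025. subject columns in first-appearance order: math, physics, bio, history, art; column 1 is math.
Long rows with student=stu025, subject=math: 844 + 149 = 993.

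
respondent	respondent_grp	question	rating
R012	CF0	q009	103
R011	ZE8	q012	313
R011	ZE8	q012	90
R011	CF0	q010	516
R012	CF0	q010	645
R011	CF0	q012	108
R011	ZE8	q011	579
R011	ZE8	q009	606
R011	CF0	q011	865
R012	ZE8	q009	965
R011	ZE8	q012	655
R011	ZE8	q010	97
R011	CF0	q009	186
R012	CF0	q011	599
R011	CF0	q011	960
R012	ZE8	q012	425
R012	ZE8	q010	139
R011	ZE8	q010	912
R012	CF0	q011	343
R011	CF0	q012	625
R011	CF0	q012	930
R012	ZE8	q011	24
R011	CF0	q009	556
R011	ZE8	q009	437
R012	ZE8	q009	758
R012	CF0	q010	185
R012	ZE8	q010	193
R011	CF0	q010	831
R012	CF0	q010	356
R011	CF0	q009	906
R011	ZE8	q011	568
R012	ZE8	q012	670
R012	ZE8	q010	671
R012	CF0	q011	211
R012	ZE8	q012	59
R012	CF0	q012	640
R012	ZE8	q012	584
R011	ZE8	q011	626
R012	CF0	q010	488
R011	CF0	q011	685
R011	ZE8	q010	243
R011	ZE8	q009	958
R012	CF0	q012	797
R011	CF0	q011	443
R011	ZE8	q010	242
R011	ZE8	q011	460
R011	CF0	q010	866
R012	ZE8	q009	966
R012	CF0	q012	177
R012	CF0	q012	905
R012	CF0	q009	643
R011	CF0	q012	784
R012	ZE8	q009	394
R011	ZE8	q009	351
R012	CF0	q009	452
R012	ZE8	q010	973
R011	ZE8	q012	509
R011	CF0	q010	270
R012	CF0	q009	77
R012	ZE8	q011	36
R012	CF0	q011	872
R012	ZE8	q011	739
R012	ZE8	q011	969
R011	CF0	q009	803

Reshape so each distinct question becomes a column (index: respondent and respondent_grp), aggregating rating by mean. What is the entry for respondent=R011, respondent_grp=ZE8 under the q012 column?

Rows with respondent=R011, respondent_grp=ZE8 and question=q012: rating values are 313, 90, 655, 509.
(313 + 90 + 655 + 509) / 4 = 391.75.

391.75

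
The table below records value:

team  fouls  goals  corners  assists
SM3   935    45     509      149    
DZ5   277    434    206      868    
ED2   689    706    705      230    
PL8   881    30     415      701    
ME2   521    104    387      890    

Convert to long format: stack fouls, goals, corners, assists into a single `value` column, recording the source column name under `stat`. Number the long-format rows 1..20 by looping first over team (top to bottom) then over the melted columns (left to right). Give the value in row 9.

689

20 rows total (5 × 4). Row 9: index ⌊(9-1)/4⌋ = 2 into team → ED2; (9-1) mod 4 = 0 into the melted columns → fouls.
So row 9 is (ED2, fouls, 689); value = 689.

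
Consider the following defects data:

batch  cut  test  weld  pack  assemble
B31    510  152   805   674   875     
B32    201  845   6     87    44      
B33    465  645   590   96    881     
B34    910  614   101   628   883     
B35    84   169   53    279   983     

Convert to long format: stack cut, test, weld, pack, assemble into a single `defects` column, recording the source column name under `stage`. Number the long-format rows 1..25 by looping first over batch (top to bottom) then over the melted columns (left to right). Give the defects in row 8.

25 rows total (5 × 5). Row 8: index ⌊(8-1)/5⌋ = 1 into batch → B32; (8-1) mod 5 = 2 into the melted columns → weld.
So row 8 is (B32, weld, 6); defects = 6.

6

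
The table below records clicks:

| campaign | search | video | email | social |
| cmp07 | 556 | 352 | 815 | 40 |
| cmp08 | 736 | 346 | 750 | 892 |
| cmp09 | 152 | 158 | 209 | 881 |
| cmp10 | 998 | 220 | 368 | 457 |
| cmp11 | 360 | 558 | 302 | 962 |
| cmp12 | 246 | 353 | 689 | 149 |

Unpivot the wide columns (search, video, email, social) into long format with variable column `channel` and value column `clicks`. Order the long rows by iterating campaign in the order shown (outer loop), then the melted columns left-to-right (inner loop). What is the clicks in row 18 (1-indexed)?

558

24 rows total (6 × 4). Row 18: index ⌊(18-1)/4⌋ = 4 into campaign → cmp11; (18-1) mod 4 = 1 into the melted columns → video.
So row 18 is (cmp11, video, 558); clicks = 558.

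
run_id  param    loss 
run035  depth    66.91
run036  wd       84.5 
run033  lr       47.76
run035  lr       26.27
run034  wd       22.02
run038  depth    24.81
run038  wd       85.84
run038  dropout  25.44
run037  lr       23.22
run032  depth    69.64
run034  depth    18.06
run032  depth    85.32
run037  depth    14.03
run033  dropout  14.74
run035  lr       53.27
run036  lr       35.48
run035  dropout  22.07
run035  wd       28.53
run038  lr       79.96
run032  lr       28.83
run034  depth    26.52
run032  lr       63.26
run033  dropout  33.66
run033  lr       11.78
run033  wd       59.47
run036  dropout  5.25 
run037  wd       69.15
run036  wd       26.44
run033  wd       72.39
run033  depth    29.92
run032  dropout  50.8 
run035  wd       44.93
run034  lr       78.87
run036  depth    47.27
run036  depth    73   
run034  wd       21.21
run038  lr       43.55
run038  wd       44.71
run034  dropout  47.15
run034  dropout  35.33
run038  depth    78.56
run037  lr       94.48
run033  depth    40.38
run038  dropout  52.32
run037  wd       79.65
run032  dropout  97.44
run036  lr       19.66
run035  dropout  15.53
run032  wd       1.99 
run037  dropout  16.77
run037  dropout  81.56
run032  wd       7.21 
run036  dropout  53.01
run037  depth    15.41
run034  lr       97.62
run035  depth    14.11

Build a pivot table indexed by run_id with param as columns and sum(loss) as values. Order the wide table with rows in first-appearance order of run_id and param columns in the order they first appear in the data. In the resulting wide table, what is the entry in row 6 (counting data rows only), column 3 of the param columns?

With rows in first-appearance order of run_id, row 6 is run_id=run037. param columns in first-appearance order: depth, wd, lr, dropout; column 3 is lr.
Long rows with run_id=run037, param=lr: 23.22 + 94.48 = 117.70.

117.70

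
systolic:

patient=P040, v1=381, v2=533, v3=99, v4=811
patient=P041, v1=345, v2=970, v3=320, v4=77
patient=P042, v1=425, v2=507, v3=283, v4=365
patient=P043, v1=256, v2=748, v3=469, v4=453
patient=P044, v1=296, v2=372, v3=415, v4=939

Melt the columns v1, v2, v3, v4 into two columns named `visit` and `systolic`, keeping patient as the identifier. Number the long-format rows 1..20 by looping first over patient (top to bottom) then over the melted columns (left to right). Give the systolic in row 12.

20 rows total (5 × 4). Row 12: index ⌊(12-1)/4⌋ = 2 into patient → P042; (12-1) mod 4 = 3 into the melted columns → v4.
So row 12 is (P042, v4, 365); systolic = 365.

365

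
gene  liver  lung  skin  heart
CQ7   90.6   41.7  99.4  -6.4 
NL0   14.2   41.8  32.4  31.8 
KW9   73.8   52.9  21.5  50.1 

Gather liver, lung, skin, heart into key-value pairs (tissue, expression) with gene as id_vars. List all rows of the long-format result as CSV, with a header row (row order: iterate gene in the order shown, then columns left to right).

gene,tissue,expression
CQ7,liver,90.6
CQ7,lung,41.7
CQ7,skin,99.4
CQ7,heart,-6.4
NL0,liver,14.2
NL0,lung,41.8
NL0,skin,32.4
NL0,heart,31.8
KW9,liver,73.8
KW9,lung,52.9
KW9,skin,21.5
KW9,heart,50.1

Each (gene, column) pair becomes one row: 3 × 4 = 12 rows.
For example, (CQ7, liver) → expression=90.6.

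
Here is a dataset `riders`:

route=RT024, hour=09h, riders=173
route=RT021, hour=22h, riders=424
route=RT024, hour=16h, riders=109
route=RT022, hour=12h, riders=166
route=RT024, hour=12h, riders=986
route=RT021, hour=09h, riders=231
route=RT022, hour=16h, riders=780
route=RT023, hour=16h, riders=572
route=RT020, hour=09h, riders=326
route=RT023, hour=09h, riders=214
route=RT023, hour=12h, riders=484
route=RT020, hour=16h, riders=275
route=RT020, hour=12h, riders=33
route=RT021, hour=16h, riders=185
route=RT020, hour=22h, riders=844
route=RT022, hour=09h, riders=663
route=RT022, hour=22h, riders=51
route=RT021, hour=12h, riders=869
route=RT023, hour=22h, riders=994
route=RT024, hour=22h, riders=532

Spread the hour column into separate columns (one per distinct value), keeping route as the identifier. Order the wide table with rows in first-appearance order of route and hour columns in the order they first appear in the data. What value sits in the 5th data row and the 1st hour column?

326

With rows in first-appearance order of route, row 5 is route=RT020. hour columns in first-appearance order: 09h, 22h, 16h, 12h; column 1 is 09h.
Long rows with route=RT020, hour=09h: riders = 326.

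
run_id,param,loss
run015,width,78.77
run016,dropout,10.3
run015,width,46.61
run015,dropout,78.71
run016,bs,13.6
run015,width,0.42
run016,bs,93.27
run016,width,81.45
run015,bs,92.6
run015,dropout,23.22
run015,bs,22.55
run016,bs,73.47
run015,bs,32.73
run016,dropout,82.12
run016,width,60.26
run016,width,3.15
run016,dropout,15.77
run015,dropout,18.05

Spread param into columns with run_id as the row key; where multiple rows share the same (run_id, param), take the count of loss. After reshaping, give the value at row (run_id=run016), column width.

Rows with run_id=run016 and param=width: loss values are 81.45, 60.26, 3.15.
3 rows match — count = 3.

3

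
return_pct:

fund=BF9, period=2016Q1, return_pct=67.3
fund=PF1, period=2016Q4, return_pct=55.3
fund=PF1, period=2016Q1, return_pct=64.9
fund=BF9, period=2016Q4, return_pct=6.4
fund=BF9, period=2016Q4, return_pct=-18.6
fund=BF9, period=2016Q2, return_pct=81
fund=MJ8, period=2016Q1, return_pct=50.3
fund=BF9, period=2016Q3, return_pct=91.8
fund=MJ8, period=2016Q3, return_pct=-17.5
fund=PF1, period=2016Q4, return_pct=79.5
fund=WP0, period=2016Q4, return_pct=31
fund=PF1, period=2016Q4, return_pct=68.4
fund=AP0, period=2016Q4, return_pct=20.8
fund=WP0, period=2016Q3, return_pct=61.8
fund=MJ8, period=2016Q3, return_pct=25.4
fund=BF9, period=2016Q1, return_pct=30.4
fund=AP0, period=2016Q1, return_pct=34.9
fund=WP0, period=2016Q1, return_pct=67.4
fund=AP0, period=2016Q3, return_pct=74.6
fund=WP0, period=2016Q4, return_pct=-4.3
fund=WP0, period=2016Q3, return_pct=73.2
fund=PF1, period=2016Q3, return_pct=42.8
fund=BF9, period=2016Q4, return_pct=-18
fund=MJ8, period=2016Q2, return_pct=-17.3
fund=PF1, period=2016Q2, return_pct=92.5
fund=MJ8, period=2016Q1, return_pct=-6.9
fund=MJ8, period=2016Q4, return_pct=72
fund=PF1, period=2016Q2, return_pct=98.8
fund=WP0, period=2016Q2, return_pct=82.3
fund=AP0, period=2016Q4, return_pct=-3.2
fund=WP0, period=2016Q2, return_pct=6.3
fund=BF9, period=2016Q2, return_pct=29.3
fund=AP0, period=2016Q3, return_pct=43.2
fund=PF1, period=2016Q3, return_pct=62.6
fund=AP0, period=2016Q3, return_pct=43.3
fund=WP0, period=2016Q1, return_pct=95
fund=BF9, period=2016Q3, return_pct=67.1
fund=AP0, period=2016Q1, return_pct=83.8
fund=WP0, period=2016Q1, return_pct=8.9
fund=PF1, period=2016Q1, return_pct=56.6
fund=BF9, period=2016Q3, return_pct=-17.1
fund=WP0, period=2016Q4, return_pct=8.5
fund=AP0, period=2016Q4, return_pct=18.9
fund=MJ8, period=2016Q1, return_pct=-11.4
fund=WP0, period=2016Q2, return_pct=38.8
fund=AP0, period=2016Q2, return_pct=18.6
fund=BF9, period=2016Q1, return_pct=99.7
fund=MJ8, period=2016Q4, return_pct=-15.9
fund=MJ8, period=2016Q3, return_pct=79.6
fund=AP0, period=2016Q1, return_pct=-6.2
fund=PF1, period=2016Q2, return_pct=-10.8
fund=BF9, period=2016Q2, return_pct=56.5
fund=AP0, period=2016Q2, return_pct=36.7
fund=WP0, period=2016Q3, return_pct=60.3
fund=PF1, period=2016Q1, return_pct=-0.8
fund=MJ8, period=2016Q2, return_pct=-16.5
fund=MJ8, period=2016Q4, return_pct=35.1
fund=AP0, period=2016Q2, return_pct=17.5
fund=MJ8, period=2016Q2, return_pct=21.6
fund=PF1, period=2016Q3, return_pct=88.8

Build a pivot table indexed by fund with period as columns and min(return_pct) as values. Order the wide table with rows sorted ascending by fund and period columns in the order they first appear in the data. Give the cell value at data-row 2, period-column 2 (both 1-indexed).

-18.6

With rows sorted ascending by fund, row 2 is fund=BF9. period columns in first-appearance order: 2016Q1, 2016Q4, 2016Q2, 2016Q3; column 2 is 2016Q4.
Long rows with fund=BF9, period=2016Q4: min(6.4, -18.6, -18) = -18.6.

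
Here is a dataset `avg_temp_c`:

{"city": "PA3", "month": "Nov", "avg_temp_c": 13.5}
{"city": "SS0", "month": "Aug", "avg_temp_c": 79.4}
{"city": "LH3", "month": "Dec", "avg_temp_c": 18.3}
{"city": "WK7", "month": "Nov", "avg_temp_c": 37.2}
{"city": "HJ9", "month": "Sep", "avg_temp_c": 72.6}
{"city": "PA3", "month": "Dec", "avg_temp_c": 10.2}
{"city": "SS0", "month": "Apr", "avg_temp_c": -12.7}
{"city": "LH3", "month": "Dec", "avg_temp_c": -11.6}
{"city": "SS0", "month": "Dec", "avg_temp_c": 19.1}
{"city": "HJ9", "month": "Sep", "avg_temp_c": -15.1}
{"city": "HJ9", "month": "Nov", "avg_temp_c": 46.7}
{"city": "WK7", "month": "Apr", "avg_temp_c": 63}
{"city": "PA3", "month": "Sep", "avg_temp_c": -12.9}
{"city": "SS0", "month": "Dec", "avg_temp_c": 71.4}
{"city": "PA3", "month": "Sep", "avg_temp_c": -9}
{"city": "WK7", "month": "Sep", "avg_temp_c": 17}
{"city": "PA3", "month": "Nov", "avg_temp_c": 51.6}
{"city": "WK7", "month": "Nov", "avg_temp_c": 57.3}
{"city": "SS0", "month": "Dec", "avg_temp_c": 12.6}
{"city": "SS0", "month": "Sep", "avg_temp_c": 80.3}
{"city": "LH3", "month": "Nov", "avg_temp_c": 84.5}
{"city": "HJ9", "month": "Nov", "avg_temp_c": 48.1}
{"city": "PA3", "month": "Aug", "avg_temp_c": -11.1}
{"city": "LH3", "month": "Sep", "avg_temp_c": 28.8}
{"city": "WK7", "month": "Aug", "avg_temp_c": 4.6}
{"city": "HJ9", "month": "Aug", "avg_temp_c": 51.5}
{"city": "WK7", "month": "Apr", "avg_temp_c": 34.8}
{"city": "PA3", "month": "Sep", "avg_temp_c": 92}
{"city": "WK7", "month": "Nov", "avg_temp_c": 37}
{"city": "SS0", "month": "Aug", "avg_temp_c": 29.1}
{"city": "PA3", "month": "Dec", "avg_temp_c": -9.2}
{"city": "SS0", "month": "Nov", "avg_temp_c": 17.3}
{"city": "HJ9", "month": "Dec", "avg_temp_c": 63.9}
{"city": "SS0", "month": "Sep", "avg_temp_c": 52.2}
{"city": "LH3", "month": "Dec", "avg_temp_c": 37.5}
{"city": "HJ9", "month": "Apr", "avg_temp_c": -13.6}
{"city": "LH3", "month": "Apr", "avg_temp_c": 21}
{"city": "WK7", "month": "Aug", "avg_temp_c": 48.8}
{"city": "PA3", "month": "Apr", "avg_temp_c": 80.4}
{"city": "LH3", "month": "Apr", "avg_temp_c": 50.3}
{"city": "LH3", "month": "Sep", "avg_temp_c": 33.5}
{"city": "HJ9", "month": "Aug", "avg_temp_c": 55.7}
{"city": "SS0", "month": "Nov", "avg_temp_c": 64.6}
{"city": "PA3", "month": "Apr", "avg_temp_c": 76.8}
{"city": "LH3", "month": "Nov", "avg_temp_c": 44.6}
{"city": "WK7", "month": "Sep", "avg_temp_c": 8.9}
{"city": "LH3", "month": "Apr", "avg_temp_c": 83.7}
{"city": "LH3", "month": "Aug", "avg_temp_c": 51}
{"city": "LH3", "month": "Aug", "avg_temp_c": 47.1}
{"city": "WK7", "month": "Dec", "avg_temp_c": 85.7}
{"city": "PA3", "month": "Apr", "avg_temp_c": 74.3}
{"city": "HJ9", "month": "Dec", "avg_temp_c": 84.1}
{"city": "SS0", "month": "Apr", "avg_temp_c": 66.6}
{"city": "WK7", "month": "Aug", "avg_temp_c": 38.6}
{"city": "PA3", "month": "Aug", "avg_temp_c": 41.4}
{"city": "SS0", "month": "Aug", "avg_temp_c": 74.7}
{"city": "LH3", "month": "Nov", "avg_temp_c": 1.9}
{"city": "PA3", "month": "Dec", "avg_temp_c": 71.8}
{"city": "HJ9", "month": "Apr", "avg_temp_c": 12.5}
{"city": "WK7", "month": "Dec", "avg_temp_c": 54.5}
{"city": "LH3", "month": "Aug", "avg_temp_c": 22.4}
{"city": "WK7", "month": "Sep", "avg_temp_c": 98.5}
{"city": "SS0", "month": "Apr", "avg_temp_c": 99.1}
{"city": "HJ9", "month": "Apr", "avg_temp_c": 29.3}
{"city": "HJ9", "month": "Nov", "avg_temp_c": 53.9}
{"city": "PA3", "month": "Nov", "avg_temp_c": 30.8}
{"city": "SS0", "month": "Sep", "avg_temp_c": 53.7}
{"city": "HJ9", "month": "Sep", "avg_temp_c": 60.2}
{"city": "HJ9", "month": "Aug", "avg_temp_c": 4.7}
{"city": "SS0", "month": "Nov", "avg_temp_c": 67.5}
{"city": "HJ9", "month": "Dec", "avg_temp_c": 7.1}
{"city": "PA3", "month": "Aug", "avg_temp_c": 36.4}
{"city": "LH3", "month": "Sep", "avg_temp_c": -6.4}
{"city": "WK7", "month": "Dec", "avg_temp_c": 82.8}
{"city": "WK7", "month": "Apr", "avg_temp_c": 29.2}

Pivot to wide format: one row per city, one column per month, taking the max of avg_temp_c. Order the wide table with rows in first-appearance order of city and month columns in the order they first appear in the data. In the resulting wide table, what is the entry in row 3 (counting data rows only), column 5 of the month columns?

With rows in first-appearance order of city, row 3 is city=LH3. month columns in first-appearance order: Nov, Aug, Dec, Sep, Apr; column 5 is Apr.
Long rows with city=LH3, month=Apr: max(21, 50.3, 83.7) = 83.7.

83.7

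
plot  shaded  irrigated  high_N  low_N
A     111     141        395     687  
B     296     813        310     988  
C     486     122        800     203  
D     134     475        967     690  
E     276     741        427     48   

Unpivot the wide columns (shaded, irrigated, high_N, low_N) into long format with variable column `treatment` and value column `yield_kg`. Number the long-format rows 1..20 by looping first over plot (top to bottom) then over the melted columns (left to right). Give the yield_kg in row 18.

20 rows total (5 × 4). Row 18: index ⌊(18-1)/4⌋ = 4 into plot → E; (18-1) mod 4 = 1 into the melted columns → irrigated.
So row 18 is (E, irrigated, 741); yield_kg = 741.

741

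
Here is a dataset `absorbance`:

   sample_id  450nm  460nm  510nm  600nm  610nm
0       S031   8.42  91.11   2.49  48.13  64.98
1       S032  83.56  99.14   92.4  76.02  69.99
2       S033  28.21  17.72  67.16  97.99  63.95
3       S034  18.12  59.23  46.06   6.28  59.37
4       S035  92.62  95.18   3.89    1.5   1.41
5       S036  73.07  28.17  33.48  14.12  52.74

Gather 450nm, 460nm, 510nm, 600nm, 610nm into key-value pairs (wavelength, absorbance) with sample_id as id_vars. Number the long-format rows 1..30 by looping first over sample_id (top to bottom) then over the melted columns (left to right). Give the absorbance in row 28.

33.48

30 rows total (6 × 5). Row 28: index ⌊(28-1)/5⌋ = 5 into sample_id → S036; (28-1) mod 5 = 2 into the melted columns → 510nm.
So row 28 is (S036, 510nm, 33.48); absorbance = 33.48.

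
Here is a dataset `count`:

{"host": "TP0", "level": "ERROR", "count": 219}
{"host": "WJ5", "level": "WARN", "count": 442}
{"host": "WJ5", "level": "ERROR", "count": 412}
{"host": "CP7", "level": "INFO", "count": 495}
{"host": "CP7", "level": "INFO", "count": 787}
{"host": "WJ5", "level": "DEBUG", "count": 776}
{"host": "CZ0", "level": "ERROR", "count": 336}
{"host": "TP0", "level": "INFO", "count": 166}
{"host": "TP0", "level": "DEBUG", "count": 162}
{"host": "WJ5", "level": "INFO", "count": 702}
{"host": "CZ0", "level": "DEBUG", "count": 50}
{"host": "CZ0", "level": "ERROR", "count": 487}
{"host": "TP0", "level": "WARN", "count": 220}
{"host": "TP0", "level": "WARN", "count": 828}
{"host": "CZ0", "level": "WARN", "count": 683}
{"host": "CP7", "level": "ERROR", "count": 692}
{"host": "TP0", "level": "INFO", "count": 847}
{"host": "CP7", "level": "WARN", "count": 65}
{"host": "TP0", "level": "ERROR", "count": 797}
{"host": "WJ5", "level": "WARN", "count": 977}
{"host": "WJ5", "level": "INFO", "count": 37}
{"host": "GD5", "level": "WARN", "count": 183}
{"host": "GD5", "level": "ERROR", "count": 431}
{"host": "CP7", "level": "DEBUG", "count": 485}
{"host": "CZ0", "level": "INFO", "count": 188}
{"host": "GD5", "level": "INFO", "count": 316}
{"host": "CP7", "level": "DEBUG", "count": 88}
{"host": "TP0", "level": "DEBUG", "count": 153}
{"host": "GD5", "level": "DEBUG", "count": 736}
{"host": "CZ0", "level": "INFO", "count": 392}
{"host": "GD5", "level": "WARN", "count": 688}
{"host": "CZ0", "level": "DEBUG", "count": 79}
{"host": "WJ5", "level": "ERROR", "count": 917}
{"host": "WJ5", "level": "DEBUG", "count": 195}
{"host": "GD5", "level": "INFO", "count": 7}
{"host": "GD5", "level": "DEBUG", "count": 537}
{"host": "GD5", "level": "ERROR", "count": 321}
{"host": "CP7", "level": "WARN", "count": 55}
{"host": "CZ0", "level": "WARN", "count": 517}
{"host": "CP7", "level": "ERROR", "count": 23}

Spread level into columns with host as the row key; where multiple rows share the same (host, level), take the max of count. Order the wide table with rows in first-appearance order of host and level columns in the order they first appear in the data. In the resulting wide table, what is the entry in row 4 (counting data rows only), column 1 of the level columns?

With rows in first-appearance order of host, row 4 is host=CZ0. level columns in first-appearance order: ERROR, WARN, INFO, DEBUG; column 1 is ERROR.
Long rows with host=CZ0, level=ERROR: max(336, 487) = 487.

487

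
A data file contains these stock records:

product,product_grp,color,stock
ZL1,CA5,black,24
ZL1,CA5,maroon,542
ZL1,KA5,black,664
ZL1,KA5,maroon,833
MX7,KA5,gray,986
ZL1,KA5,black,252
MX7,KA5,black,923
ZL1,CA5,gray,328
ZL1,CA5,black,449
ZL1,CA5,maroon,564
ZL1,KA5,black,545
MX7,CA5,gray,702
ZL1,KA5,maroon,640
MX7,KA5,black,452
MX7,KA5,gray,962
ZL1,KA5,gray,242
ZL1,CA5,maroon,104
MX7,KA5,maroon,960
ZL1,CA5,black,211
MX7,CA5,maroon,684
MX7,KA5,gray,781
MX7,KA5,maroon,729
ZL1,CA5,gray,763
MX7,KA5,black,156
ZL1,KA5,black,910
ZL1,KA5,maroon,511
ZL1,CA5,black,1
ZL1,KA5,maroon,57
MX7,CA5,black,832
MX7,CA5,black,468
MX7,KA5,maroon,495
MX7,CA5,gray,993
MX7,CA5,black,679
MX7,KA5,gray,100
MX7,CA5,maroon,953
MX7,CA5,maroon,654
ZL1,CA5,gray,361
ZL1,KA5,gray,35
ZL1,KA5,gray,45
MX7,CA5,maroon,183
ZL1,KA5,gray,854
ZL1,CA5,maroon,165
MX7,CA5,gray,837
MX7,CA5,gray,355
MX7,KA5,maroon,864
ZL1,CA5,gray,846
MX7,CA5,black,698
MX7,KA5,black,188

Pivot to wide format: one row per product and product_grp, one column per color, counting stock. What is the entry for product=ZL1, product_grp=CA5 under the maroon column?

4

Rows with product=ZL1, product_grp=CA5 and color=maroon: stock values are 542, 564, 104, 165.
4 rows match — count = 4.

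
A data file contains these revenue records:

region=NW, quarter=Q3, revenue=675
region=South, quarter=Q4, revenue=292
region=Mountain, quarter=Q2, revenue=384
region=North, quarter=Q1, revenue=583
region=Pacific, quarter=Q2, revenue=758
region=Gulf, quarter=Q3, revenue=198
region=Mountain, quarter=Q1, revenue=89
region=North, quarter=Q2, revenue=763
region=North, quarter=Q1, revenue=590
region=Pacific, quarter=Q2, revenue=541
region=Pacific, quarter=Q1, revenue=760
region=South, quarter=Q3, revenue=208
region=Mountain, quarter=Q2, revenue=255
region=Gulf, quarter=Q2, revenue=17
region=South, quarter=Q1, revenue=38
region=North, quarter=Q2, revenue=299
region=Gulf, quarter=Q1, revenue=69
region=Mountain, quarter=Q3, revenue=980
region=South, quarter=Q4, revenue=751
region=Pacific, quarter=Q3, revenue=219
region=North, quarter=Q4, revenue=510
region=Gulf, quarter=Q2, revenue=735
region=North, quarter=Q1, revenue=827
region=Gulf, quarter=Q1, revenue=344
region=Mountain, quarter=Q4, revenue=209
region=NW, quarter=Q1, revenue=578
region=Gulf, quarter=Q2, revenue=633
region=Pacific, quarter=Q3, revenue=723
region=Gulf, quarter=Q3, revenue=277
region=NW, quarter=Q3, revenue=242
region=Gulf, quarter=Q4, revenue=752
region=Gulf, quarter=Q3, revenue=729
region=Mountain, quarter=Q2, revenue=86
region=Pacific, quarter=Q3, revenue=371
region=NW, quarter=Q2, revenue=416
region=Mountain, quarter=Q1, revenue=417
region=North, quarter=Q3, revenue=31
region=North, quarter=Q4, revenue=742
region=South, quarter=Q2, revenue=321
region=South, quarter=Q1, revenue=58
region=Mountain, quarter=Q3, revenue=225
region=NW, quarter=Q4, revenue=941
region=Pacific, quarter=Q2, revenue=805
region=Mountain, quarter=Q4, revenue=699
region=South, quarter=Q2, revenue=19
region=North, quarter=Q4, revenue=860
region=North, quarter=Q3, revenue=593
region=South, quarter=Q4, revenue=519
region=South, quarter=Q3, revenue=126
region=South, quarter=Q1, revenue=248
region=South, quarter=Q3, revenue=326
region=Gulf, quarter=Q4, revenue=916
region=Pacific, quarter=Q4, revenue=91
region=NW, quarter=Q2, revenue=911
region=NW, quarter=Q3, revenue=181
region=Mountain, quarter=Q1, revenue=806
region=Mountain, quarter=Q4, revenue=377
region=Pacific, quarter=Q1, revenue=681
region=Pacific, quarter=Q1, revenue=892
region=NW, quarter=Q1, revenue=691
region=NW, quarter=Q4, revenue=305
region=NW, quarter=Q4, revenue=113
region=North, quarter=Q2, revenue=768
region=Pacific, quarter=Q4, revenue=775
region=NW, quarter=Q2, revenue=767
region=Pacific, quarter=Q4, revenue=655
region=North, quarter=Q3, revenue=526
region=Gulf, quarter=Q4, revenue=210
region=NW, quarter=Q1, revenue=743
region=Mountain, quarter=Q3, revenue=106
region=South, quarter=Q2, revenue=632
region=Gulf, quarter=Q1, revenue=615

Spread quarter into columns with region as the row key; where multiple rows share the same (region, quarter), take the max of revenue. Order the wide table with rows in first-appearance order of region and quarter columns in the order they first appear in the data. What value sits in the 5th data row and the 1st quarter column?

723

With rows in first-appearance order of region, row 5 is region=Pacific. quarter columns in first-appearance order: Q3, Q4, Q2, Q1; column 1 is Q3.
Long rows with region=Pacific, quarter=Q3: max(219, 723, 371) = 723.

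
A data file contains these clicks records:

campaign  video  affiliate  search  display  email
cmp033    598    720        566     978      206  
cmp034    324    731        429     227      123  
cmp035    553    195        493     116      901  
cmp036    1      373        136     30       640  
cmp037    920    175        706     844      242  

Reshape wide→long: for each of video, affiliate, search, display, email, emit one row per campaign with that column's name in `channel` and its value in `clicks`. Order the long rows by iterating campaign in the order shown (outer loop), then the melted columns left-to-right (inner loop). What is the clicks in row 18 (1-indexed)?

136

25 rows total (5 × 5). Row 18: index ⌊(18-1)/5⌋ = 3 into campaign → cmp036; (18-1) mod 5 = 2 into the melted columns → search.
So row 18 is (cmp036, search, 136); clicks = 136.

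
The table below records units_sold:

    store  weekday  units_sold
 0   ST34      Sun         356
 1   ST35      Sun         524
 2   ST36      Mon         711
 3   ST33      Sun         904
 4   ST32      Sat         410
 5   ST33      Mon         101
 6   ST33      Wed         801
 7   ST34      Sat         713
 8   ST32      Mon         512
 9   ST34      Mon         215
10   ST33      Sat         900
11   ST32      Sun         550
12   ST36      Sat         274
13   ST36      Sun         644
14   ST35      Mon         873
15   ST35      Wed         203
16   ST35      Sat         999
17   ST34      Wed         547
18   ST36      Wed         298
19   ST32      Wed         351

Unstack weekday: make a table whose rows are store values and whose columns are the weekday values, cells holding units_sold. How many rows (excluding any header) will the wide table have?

5 distinct store values → 5 rows.

5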